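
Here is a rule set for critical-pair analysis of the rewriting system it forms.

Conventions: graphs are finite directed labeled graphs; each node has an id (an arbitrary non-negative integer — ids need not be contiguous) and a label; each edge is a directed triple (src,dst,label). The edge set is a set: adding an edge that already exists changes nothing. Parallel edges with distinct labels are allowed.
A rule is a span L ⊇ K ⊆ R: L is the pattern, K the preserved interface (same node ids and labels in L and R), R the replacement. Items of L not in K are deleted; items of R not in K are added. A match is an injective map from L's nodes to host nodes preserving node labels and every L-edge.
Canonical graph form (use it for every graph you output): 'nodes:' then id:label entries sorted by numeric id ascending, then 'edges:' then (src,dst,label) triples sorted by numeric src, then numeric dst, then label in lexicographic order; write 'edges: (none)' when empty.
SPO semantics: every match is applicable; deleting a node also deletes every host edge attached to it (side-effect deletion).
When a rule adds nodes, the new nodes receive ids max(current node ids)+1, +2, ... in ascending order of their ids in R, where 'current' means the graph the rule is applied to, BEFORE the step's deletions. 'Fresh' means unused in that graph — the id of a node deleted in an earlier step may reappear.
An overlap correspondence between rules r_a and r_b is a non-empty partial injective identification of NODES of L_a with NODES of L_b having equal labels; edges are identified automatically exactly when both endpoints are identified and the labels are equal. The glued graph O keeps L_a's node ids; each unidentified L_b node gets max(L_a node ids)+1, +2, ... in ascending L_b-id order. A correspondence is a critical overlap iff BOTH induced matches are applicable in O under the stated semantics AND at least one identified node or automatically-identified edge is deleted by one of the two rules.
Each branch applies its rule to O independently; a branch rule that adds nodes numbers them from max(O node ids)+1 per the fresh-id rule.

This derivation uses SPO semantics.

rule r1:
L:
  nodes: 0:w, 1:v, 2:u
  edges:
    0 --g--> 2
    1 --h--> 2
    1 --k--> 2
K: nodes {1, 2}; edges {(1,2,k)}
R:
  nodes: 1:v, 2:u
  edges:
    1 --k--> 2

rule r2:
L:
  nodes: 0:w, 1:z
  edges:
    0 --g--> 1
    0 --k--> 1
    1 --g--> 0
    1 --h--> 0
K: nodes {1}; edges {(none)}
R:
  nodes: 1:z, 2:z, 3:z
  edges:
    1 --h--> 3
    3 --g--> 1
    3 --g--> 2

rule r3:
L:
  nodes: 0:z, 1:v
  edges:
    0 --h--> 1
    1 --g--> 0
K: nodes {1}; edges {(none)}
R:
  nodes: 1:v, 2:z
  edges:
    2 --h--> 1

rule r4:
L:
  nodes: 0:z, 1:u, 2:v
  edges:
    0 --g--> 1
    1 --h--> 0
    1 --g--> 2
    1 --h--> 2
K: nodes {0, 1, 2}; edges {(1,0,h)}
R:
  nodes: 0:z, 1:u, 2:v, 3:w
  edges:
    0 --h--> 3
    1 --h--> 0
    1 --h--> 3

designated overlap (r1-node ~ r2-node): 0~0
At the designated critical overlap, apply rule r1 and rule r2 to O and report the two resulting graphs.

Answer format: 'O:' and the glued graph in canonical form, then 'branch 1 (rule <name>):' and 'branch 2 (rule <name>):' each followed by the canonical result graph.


O:
nodes: 0:w, 1:v, 2:u, 3:z
edges: (0,2,g); (0,3,g); (0,3,k); (1,2,h); (1,2,k); (3,0,g); (3,0,h)
branch 1 (rule r1):
nodes: 1:v, 2:u, 3:z
edges: (1,2,k)
branch 2 (rule r2):
nodes: 1:v, 2:u, 3:z, 4:z, 5:z
edges: (1,2,h); (1,2,k); (3,5,h); (5,3,g); (5,4,g)


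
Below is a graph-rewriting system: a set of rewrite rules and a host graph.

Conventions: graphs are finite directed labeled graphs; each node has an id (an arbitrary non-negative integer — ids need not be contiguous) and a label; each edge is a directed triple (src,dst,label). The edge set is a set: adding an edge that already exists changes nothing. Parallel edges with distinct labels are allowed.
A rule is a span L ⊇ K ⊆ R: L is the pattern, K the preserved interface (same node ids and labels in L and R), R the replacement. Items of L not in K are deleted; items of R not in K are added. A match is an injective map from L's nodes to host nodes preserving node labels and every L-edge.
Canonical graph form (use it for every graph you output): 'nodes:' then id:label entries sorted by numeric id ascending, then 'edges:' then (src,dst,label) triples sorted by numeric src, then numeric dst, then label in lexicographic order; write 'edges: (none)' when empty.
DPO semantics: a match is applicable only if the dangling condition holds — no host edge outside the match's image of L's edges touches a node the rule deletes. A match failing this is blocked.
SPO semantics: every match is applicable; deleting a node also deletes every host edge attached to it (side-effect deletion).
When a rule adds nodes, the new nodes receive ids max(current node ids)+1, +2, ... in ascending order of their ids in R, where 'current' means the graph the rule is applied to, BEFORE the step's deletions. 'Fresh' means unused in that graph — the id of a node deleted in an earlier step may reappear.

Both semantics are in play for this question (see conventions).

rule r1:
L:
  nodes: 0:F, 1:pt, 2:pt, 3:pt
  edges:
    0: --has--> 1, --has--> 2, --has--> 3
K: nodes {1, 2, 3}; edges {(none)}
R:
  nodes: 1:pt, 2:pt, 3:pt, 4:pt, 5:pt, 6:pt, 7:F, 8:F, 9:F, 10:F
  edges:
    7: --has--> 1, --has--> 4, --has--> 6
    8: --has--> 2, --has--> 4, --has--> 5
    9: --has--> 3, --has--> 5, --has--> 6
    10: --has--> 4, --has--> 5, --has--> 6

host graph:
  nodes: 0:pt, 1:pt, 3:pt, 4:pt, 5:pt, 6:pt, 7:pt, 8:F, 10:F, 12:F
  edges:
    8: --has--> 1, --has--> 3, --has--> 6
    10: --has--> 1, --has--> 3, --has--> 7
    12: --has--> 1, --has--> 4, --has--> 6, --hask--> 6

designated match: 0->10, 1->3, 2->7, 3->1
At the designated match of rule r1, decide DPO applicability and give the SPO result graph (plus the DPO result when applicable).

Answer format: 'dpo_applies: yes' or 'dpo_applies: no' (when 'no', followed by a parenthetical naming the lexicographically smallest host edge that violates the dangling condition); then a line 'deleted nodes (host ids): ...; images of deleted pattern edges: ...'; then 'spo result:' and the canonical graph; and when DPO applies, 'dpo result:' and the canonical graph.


dpo_applies: yes
deleted nodes (host ids): 10; images of deleted pattern edges: (10,1,has); (10,3,has); (10,7,has)
spo result:
nodes: 0:pt, 1:pt, 3:pt, 4:pt, 5:pt, 6:pt, 7:pt, 8:F, 12:F, 13:pt, 14:pt, 15:pt, 16:F, 17:F, 18:F, 19:F
edges: (8,1,has); (8,3,has); (8,6,has); (12,1,has); (12,4,has); (12,6,has); (12,6,hask); (16,3,has); (16,13,has); (16,15,has); (17,7,has); (17,13,has); (17,14,has); (18,1,has); (18,14,has); (18,15,has); (19,13,has); (19,14,has); (19,15,has)
dpo result:
nodes: 0:pt, 1:pt, 3:pt, 4:pt, 5:pt, 6:pt, 7:pt, 8:F, 12:F, 13:pt, 14:pt, 15:pt, 16:F, 17:F, 18:F, 19:F
edges: (8,1,has); (8,3,has); (8,6,has); (12,1,has); (12,4,has); (12,6,has); (12,6,hask); (16,3,has); (16,13,has); (16,15,has); (17,7,has); (17,13,has); (17,14,has); (18,1,has); (18,14,has); (18,15,has); (19,13,has); (19,14,has); (19,15,has)


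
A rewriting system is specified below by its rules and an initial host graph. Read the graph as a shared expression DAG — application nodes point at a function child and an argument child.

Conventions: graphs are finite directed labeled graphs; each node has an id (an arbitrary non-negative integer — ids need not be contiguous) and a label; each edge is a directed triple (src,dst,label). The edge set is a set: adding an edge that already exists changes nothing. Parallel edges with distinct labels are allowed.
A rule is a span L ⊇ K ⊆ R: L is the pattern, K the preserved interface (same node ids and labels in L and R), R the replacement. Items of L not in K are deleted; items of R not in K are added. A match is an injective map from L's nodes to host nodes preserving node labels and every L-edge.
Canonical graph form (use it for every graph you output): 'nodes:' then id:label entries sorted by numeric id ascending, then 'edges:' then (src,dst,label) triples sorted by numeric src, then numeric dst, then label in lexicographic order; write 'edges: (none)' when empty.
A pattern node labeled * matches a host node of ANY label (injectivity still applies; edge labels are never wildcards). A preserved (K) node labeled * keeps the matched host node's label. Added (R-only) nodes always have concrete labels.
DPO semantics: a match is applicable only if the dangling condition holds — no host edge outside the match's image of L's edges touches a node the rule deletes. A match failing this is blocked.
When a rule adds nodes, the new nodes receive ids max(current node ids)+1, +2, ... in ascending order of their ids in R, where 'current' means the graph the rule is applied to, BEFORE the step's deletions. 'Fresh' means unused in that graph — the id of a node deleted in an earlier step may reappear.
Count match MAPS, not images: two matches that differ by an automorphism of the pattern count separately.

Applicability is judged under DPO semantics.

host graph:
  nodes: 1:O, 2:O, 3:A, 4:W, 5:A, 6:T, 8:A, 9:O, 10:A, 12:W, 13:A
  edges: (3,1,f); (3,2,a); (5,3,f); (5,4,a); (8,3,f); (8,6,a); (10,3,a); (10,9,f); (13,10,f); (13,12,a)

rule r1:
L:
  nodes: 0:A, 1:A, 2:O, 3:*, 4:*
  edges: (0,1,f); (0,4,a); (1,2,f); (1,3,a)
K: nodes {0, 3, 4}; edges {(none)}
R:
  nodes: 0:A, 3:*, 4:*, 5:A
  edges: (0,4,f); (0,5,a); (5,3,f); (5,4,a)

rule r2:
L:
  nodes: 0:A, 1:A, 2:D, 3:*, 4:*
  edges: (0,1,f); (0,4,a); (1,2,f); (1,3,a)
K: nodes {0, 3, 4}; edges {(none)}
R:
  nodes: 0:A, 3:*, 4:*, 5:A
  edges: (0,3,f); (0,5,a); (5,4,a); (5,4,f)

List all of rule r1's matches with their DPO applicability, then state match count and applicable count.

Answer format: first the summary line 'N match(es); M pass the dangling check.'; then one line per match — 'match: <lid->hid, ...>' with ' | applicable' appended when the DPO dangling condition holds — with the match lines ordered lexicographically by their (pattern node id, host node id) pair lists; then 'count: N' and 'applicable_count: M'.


3 match(es); 1 pass the dangling check.
match: 0->5, 1->3, 2->1, 3->2, 4->4
match: 0->8, 1->3, 2->1, 3->2, 4->6
match: 0->13, 1->10, 2->9, 3->3, 4->12 | applicable
count: 3
applicable_count: 1


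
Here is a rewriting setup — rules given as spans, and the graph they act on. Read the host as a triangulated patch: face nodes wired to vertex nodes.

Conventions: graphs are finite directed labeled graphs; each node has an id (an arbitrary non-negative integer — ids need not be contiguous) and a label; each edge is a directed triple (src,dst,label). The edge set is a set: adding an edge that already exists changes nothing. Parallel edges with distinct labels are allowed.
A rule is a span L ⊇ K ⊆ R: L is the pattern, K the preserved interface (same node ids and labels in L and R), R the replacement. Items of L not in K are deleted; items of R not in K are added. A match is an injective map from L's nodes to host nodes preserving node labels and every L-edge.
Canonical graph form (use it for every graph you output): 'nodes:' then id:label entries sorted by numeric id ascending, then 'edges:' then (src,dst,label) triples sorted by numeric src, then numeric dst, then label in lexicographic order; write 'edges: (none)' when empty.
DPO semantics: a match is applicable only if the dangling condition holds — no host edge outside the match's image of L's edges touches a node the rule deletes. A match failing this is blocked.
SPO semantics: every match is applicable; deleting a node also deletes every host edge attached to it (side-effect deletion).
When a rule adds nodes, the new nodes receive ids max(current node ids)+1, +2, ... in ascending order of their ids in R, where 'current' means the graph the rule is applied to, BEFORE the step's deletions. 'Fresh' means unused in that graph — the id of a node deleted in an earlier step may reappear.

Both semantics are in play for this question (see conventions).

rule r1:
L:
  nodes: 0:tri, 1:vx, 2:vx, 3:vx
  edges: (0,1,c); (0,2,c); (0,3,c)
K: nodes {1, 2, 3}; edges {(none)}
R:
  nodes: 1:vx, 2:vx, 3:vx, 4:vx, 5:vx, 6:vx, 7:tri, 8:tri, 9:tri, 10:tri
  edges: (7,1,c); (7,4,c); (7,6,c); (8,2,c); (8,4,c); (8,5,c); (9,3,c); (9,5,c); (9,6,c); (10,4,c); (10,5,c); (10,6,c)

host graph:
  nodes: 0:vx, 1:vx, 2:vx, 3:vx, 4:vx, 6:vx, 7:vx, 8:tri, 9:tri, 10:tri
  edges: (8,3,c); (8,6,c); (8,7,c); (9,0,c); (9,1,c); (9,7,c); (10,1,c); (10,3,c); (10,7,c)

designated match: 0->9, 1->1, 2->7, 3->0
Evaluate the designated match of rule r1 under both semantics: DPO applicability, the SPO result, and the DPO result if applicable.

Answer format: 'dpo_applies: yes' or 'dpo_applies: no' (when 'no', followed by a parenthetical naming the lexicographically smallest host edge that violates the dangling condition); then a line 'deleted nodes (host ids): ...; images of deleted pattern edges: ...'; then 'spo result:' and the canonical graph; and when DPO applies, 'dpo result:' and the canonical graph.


dpo_applies: yes
deleted nodes (host ids): 9; images of deleted pattern edges: (9,0,c); (9,1,c); (9,7,c)
spo result:
nodes: 0:vx, 1:vx, 2:vx, 3:vx, 4:vx, 6:vx, 7:vx, 8:tri, 10:tri, 11:vx, 12:vx, 13:vx, 14:tri, 15:tri, 16:tri, 17:tri
edges: (8,3,c); (8,6,c); (8,7,c); (10,1,c); (10,3,c); (10,7,c); (14,1,c); (14,11,c); (14,13,c); (15,7,c); (15,11,c); (15,12,c); (16,0,c); (16,12,c); (16,13,c); (17,11,c); (17,12,c); (17,13,c)
dpo result:
nodes: 0:vx, 1:vx, 2:vx, 3:vx, 4:vx, 6:vx, 7:vx, 8:tri, 10:tri, 11:vx, 12:vx, 13:vx, 14:tri, 15:tri, 16:tri, 17:tri
edges: (8,3,c); (8,6,c); (8,7,c); (10,1,c); (10,3,c); (10,7,c); (14,1,c); (14,11,c); (14,13,c); (15,7,c); (15,11,c); (15,12,c); (16,0,c); (16,12,c); (16,13,c); (17,11,c); (17,12,c); (17,13,c)


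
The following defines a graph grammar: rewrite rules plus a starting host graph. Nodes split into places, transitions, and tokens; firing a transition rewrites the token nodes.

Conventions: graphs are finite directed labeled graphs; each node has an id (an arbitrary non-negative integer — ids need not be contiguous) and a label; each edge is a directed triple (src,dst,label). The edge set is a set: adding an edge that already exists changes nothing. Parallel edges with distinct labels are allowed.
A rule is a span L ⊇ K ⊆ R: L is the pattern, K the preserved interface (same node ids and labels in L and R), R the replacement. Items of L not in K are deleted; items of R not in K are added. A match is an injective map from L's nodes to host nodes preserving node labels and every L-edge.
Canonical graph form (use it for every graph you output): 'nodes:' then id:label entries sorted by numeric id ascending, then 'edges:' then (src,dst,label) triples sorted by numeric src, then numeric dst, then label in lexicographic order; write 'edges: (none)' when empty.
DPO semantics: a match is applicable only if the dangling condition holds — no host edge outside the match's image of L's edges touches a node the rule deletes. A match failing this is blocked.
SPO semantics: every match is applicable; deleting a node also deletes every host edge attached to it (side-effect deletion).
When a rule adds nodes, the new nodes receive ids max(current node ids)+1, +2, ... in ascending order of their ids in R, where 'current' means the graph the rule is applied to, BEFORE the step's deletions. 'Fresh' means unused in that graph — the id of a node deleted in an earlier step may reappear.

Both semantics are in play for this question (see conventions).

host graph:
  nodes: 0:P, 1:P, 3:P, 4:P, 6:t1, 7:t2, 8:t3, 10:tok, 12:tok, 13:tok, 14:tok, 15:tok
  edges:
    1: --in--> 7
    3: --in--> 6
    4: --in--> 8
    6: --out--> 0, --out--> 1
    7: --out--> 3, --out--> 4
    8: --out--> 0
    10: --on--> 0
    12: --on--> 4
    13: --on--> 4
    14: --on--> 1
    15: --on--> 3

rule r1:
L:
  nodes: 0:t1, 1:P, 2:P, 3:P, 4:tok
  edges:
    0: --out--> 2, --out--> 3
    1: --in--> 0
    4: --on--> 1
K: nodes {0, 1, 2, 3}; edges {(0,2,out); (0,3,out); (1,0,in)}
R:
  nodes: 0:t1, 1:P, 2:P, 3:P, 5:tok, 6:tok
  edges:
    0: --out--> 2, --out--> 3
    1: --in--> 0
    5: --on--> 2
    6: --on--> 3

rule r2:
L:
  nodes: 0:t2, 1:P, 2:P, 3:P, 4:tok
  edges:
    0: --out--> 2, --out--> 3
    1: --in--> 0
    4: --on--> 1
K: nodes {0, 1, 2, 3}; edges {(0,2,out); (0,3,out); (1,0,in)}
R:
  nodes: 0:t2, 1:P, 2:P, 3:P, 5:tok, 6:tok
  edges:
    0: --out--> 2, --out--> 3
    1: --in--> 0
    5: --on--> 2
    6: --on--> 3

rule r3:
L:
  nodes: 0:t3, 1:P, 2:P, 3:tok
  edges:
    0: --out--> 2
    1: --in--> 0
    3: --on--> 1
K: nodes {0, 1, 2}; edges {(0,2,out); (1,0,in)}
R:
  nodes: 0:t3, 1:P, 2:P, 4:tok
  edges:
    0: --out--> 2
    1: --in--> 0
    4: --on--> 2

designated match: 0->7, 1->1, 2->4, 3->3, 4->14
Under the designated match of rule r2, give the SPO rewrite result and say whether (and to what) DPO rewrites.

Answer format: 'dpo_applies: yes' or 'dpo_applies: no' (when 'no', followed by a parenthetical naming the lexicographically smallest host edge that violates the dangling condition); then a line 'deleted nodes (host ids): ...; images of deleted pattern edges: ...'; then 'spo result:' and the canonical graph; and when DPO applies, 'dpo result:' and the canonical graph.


dpo_applies: yes
deleted nodes (host ids): 14; images of deleted pattern edges: (14,1,on)
spo result:
nodes: 0:P, 1:P, 3:P, 4:P, 6:t1, 7:t2, 8:t3, 10:tok, 12:tok, 13:tok, 15:tok, 16:tok, 17:tok
edges: (1,7,in); (3,6,in); (4,8,in); (6,0,out); (6,1,out); (7,3,out); (7,4,out); (8,0,out); (10,0,on); (12,4,on); (13,4,on); (15,3,on); (16,4,on); (17,3,on)
dpo result:
nodes: 0:P, 1:P, 3:P, 4:P, 6:t1, 7:t2, 8:t3, 10:tok, 12:tok, 13:tok, 15:tok, 16:tok, 17:tok
edges: (1,7,in); (3,6,in); (4,8,in); (6,0,out); (6,1,out); (7,3,out); (7,4,out); (8,0,out); (10,0,on); (12,4,on); (13,4,on); (15,3,on); (16,4,on); (17,3,on)


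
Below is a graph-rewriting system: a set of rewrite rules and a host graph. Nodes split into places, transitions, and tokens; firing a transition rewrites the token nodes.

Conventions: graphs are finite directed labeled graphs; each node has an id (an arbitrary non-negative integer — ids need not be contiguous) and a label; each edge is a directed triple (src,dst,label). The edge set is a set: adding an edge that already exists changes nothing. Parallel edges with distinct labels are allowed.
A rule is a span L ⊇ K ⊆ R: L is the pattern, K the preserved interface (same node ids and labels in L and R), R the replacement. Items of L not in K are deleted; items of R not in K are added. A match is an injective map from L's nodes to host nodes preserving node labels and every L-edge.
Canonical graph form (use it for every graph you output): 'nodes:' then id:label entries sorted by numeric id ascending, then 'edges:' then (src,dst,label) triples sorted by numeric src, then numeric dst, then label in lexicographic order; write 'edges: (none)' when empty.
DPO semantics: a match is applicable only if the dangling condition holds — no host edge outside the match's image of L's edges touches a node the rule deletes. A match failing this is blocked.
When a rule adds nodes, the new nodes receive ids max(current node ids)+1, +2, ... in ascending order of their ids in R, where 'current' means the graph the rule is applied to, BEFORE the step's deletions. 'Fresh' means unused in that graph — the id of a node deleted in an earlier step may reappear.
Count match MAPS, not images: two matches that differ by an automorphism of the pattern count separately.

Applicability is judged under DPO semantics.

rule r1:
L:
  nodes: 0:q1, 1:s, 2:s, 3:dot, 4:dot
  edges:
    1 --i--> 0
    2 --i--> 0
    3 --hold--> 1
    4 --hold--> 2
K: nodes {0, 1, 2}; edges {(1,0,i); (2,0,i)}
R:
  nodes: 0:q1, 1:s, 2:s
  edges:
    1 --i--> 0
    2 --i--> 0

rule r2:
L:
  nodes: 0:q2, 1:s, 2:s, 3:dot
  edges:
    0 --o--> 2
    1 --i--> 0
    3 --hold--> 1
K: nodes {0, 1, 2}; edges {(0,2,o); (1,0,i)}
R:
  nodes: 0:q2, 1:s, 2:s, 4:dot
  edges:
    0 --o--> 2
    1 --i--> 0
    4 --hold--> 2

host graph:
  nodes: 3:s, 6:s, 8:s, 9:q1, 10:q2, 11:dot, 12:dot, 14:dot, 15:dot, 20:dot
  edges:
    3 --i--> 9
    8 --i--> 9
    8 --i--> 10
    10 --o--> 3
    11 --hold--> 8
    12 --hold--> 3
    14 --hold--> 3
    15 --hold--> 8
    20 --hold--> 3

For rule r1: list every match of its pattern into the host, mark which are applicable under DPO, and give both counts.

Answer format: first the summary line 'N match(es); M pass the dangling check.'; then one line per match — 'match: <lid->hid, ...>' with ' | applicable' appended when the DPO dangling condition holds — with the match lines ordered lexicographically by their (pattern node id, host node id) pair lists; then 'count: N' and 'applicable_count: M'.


12 match(es); 12 pass the dangling check.
match: 0->9, 1->3, 2->8, 3->12, 4->11 | applicable
match: 0->9, 1->3, 2->8, 3->12, 4->15 | applicable
match: 0->9, 1->3, 2->8, 3->14, 4->11 | applicable
match: 0->9, 1->3, 2->8, 3->14, 4->15 | applicable
match: 0->9, 1->3, 2->8, 3->20, 4->11 | applicable
match: 0->9, 1->3, 2->8, 3->20, 4->15 | applicable
match: 0->9, 1->8, 2->3, 3->11, 4->12 | applicable
match: 0->9, 1->8, 2->3, 3->11, 4->14 | applicable
match: 0->9, 1->8, 2->3, 3->11, 4->20 | applicable
match: 0->9, 1->8, 2->3, 3->15, 4->12 | applicable
match: 0->9, 1->8, 2->3, 3->15, 4->14 | applicable
match: 0->9, 1->8, 2->3, 3->15, 4->20 | applicable
count: 12
applicable_count: 12


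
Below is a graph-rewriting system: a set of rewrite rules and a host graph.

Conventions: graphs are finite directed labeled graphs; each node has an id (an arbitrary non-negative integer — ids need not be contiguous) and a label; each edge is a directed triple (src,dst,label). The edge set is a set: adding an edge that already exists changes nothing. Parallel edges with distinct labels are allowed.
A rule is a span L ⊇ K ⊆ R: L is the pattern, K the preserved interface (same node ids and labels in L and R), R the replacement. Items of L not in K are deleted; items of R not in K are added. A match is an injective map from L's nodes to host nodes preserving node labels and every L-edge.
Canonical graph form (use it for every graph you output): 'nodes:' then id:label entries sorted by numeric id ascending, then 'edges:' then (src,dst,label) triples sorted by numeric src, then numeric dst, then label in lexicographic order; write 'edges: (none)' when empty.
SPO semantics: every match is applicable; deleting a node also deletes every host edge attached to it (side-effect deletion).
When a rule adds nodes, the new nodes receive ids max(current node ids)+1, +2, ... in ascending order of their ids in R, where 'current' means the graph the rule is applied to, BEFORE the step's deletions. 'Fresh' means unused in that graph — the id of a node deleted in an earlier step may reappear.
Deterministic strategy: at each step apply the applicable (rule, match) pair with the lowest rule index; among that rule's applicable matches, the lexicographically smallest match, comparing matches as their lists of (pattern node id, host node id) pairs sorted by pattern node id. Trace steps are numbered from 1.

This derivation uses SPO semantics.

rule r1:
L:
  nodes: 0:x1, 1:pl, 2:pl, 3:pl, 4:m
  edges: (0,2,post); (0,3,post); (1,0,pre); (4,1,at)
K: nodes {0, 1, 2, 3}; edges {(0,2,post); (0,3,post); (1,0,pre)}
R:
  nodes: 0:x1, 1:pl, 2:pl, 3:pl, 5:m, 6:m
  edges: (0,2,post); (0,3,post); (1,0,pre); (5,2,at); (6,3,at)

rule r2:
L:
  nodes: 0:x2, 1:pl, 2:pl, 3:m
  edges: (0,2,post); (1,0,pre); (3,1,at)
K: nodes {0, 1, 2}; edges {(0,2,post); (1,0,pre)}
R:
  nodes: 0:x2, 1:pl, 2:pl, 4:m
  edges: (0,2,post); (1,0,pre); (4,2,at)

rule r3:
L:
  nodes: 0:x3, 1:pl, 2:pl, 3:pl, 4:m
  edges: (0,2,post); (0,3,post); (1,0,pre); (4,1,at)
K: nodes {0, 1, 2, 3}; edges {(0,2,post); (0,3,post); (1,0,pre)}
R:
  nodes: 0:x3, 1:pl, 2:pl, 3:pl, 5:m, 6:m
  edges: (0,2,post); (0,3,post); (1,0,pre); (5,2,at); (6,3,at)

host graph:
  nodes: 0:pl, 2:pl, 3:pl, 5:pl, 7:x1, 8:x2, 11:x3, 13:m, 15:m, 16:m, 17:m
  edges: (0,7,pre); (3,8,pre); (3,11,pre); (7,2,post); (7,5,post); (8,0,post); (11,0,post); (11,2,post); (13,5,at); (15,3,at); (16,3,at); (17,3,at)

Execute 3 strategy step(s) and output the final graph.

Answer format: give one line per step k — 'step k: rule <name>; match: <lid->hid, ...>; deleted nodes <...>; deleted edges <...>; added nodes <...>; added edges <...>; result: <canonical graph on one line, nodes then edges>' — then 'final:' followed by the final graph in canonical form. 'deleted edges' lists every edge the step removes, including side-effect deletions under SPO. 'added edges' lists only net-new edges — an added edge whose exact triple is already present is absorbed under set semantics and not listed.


step 1: rule r2; match: 0->8, 1->3, 2->0, 3->15; deleted nodes 15; deleted edges (15,3,at); added nodes 18; added edges (18,0,at); result: nodes: 0:pl, 2:pl, 3:pl, 5:pl, 7:x1, 8:x2, 11:x3, 13:m, 16:m, 17:m, 18:m edges: (0,7,pre); (3,8,pre); (3,11,pre); (7,2,post); (7,5,post); (8,0,post); (11,0,post); (11,2,post); (13,5,at); (16,3,at); (17,3,at); (18,0,at)
step 2: rule r1; match: 0->7, 1->0, 2->2, 3->5, 4->18; deleted nodes 18; deleted edges (18,0,at); added nodes 19, 20; added edges (19,2,at); (20,5,at); result: nodes: 0:pl, 2:pl, 3:pl, 5:pl, 7:x1, 8:x2, 11:x3, 13:m, 16:m, 17:m, 19:m, 20:m edges: (0,7,pre); (3,8,pre); (3,11,pre); (7,2,post); (7,5,post); (8,0,post); (11,0,post); (11,2,post); (13,5,at); (16,3,at); (17,3,at); (19,2,at); (20,5,at)
step 3: rule r2; match: 0->8, 1->3, 2->0, 3->16; deleted nodes 16; deleted edges (16,3,at); added nodes 21; added edges (21,0,at); result: nodes: 0:pl, 2:pl, 3:pl, 5:pl, 7:x1, 8:x2, 11:x3, 13:m, 17:m, 19:m, 20:m, 21:m edges: (0,7,pre); (3,8,pre); (3,11,pre); (7,2,post); (7,5,post); (8,0,post); (11,0,post); (11,2,post); (13,5,at); (17,3,at); (19,2,at); (20,5,at); (21,0,at)
final:
nodes: 0:pl, 2:pl, 3:pl, 5:pl, 7:x1, 8:x2, 11:x3, 13:m, 17:m, 19:m, 20:m, 21:m
edges: (0,7,pre); (3,8,pre); (3,11,pre); (7,2,post); (7,5,post); (8,0,post); (11,0,post); (11,2,post); (13,5,at); (17,3,at); (19,2,at); (20,5,at); (21,0,at)


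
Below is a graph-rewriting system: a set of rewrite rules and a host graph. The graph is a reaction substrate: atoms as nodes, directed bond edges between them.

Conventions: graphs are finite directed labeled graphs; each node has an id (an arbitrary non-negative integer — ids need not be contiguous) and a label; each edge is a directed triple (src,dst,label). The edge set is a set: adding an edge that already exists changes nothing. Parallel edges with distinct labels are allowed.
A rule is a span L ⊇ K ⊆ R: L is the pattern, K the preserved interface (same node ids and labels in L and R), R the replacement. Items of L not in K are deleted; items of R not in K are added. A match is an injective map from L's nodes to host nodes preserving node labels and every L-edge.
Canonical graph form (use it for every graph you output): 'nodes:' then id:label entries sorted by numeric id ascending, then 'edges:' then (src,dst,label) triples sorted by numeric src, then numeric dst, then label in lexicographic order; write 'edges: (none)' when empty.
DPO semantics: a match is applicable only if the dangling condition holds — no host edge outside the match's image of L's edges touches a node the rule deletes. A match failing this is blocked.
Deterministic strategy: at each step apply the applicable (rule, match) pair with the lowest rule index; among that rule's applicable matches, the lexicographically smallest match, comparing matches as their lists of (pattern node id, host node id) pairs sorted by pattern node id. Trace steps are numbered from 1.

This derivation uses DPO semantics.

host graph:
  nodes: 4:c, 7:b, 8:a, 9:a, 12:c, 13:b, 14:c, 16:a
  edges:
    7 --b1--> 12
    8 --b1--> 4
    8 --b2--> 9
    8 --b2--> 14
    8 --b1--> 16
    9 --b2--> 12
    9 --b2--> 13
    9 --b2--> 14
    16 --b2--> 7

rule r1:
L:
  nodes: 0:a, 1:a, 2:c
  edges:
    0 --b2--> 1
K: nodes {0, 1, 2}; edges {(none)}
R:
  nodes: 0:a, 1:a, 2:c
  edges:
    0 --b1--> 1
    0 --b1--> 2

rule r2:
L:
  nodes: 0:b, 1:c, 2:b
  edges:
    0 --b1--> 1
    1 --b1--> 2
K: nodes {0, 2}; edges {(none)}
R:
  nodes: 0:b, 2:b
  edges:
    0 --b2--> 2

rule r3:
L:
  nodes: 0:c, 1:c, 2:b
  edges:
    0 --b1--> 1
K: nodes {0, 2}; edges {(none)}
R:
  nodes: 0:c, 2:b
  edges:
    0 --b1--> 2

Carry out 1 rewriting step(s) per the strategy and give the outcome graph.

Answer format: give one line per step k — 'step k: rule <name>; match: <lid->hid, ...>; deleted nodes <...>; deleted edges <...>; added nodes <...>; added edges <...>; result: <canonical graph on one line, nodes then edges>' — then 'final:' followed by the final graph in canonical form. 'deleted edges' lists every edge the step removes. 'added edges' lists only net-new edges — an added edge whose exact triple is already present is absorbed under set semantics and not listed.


step 1: rule r1; match: 0->8, 1->9, 2->4; deleted nodes (none); deleted edges (8,9,b2); added nodes (none); added edges (8,9,b1); result: nodes: 4:c, 7:b, 8:a, 9:a, 12:c, 13:b, 14:c, 16:a edges: (7,12,b1); (8,4,b1); (8,9,b1); (8,14,b2); (8,16,b1); (9,12,b2); (9,13,b2); (9,14,b2); (16,7,b2)
final:
nodes: 4:c, 7:b, 8:a, 9:a, 12:c, 13:b, 14:c, 16:a
edges: (7,12,b1); (8,4,b1); (8,9,b1); (8,14,b2); (8,16,b1); (9,12,b2); (9,13,b2); (9,14,b2); (16,7,b2)


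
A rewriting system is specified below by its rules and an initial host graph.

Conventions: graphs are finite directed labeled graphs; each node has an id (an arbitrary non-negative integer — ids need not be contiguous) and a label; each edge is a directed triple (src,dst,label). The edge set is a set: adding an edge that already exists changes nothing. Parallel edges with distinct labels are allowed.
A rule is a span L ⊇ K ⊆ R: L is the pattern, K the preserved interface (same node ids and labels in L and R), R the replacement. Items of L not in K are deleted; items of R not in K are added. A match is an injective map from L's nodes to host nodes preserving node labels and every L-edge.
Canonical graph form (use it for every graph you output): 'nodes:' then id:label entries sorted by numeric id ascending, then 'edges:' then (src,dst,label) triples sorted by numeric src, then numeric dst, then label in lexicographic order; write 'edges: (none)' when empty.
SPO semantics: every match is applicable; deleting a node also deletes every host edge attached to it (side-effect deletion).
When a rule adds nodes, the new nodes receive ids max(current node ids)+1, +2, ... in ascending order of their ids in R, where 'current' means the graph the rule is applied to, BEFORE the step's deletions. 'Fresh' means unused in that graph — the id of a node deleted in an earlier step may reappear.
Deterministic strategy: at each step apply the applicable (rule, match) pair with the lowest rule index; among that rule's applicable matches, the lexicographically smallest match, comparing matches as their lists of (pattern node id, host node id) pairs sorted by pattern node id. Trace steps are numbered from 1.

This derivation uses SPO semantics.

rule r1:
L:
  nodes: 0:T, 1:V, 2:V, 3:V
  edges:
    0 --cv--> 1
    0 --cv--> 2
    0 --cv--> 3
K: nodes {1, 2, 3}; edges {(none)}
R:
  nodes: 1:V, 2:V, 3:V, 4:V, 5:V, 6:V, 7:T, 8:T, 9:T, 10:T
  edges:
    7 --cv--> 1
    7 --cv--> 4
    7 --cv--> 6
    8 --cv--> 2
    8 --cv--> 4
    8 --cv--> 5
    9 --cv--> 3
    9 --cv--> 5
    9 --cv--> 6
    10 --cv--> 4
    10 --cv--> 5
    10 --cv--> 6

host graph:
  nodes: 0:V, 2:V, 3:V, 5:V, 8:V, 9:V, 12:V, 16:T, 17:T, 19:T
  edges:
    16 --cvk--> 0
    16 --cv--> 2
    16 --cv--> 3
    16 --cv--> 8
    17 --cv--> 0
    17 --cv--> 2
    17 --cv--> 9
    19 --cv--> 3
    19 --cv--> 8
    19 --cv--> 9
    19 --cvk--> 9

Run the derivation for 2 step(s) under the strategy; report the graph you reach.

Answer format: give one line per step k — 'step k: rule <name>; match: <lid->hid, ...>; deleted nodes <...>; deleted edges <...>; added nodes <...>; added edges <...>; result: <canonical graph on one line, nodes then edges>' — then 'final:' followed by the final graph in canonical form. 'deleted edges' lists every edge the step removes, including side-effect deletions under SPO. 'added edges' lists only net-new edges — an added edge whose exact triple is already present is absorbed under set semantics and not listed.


step 1: rule r1; match: 0->16, 1->2, 2->3, 3->8; deleted nodes 16; deleted edges (16,0,cvk); (16,2,cv); (16,3,cv); (16,8,cv); added nodes 20, 21, 22, 23, 24, 25, 26; added edges (23,2,cv); (23,20,cv); (23,22,cv); (24,3,cv); (24,20,cv); (24,21,cv); (25,8,cv); (25,21,cv); (25,22,cv); (26,20,cv); (26,21,cv); (26,22,cv); result: nodes: 0:V, 2:V, 3:V, 5:V, 8:V, 9:V, 12:V, 17:T, 19:T, 20:V, 21:V, 22:V, 23:T, 24:T, 25:T, 26:T edges: (17,0,cv); (17,2,cv); (17,9,cv); (19,3,cv); (19,8,cv); (19,9,cv); (19,9,cvk); (23,2,cv); (23,20,cv); (23,22,cv); (24,3,cv); (24,20,cv); (24,21,cv); (25,8,cv); (25,21,cv); (25,22,cv); (26,20,cv); (26,21,cv); (26,22,cv)
step 2: rule r1; match: 0->17, 1->0, 2->2, 3->9; deleted nodes 17; deleted edges (17,0,cv); (17,2,cv); (17,9,cv); added nodes 27, 28, 29, 30, 31, 32, 33; added edges (30,0,cv); (30,27,cv); (30,29,cv); (31,2,cv); (31,27,cv); (31,28,cv); (32,9,cv); (32,28,cv); (32,29,cv); (33,27,cv); (33,28,cv); (33,29,cv); result: nodes: 0:V, 2:V, 3:V, 5:V, 8:V, 9:V, 12:V, 19:T, 20:V, 21:V, 22:V, 23:T, 24:T, 25:T, 26:T, 27:V, 28:V, 29:V, 30:T, 31:T, 32:T, 33:T edges: (19,3,cv); (19,8,cv); (19,9,cv); (19,9,cvk); (23,2,cv); (23,20,cv); (23,22,cv); (24,3,cv); (24,20,cv); (24,21,cv); (25,8,cv); (25,21,cv); (25,22,cv); (26,20,cv); (26,21,cv); (26,22,cv); (30,0,cv); (30,27,cv); (30,29,cv); (31,2,cv); (31,27,cv); (31,28,cv); (32,9,cv); (32,28,cv); (32,29,cv); (33,27,cv); (33,28,cv); (33,29,cv)
final:
nodes: 0:V, 2:V, 3:V, 5:V, 8:V, 9:V, 12:V, 19:T, 20:V, 21:V, 22:V, 23:T, 24:T, 25:T, 26:T, 27:V, 28:V, 29:V, 30:T, 31:T, 32:T, 33:T
edges: (19,3,cv); (19,8,cv); (19,9,cv); (19,9,cvk); (23,2,cv); (23,20,cv); (23,22,cv); (24,3,cv); (24,20,cv); (24,21,cv); (25,8,cv); (25,21,cv); (25,22,cv); (26,20,cv); (26,21,cv); (26,22,cv); (30,0,cv); (30,27,cv); (30,29,cv); (31,2,cv); (31,27,cv); (31,28,cv); (32,9,cv); (32,28,cv); (32,29,cv); (33,27,cv); (33,28,cv); (33,29,cv)


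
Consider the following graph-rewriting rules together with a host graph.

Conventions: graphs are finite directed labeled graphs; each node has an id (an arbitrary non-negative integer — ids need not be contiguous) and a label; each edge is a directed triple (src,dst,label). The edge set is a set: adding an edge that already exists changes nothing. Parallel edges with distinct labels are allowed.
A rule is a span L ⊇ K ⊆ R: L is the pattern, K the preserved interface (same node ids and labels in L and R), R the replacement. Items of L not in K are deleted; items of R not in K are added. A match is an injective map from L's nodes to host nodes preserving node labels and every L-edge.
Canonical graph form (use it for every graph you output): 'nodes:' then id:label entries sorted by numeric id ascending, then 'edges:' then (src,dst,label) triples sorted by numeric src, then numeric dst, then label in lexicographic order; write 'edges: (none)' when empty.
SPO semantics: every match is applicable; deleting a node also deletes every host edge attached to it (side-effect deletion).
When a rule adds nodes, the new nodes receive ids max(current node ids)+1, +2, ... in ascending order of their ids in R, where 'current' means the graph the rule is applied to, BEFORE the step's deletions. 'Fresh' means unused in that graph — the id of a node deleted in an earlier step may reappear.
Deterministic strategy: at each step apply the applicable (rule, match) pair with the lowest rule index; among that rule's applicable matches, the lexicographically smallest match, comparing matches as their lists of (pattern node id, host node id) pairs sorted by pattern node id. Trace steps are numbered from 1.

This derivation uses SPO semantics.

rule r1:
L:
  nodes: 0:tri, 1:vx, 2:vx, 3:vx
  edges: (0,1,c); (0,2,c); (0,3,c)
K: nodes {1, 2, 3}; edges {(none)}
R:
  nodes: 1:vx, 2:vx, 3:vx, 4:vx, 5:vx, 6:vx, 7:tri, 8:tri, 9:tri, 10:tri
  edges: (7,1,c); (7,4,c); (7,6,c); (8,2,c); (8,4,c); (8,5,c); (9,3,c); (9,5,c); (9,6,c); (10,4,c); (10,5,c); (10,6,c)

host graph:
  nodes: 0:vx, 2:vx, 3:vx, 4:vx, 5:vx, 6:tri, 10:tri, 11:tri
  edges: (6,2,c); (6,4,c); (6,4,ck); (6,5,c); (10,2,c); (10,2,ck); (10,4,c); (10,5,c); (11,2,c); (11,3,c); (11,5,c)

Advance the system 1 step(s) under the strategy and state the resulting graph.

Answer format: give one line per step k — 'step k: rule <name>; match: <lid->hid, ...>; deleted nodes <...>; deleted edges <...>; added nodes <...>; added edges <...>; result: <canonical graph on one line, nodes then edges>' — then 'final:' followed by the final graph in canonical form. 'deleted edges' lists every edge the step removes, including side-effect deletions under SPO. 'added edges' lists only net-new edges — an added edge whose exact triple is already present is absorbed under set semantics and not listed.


step 1: rule r1; match: 0->6, 1->2, 2->4, 3->5; deleted nodes 6; deleted edges (6,2,c); (6,4,c); (6,4,ck); (6,5,c); added nodes 12, 13, 14, 15, 16, 17, 18; added edges (15,2,c); (15,12,c); (15,14,c); (16,4,c); (16,12,c); (16,13,c); (17,5,c); (17,13,c); (17,14,c); (18,12,c); (18,13,c); (18,14,c); result: nodes: 0:vx, 2:vx, 3:vx, 4:vx, 5:vx, 10:tri, 11:tri, 12:vx, 13:vx, 14:vx, 15:tri, 16:tri, 17:tri, 18:tri edges: (10,2,c); (10,2,ck); (10,4,c); (10,5,c); (11,2,c); (11,3,c); (11,5,c); (15,2,c); (15,12,c); (15,14,c); (16,4,c); (16,12,c); (16,13,c); (17,5,c); (17,13,c); (17,14,c); (18,12,c); (18,13,c); (18,14,c)
final:
nodes: 0:vx, 2:vx, 3:vx, 4:vx, 5:vx, 10:tri, 11:tri, 12:vx, 13:vx, 14:vx, 15:tri, 16:tri, 17:tri, 18:tri
edges: (10,2,c); (10,2,ck); (10,4,c); (10,5,c); (11,2,c); (11,3,c); (11,5,c); (15,2,c); (15,12,c); (15,14,c); (16,4,c); (16,12,c); (16,13,c); (17,5,c); (17,13,c); (17,14,c); (18,12,c); (18,13,c); (18,14,c)


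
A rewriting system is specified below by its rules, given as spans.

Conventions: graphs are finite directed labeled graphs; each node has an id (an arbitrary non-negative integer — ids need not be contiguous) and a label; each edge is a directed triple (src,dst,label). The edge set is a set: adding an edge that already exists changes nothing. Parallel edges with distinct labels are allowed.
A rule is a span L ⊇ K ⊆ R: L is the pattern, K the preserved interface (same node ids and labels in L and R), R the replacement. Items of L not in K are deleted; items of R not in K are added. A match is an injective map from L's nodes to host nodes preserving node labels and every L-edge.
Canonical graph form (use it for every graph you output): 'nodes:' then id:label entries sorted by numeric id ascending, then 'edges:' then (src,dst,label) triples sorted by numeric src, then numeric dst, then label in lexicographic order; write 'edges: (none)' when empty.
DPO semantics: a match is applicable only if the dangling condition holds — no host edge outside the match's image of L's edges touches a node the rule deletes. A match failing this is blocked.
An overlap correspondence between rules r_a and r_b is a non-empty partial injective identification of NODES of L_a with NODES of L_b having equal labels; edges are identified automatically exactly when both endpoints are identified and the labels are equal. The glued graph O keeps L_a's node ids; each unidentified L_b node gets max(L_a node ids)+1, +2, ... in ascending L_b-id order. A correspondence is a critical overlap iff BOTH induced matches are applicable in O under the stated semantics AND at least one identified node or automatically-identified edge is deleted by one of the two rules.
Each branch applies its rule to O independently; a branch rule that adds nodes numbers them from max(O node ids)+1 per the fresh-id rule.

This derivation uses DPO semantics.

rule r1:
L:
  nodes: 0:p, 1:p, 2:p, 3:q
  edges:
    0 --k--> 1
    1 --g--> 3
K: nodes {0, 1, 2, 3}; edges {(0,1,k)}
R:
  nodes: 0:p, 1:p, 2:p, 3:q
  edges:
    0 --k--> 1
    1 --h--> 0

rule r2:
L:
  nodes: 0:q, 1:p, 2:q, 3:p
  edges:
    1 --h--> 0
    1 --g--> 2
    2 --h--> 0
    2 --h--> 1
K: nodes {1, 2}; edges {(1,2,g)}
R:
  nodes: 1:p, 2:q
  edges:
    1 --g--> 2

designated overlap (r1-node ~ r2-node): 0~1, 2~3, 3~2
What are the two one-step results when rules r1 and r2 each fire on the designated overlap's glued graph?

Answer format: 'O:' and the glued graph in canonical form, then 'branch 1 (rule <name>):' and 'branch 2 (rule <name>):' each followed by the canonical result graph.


O:
nodes: 0:p, 1:p, 2:p, 3:q, 4:q
edges: (0,1,k); (0,3,g); (0,4,h); (1,3,g); (3,0,h); (3,4,h)
branch 1 (rule r1):
nodes: 0:p, 1:p, 2:p, 3:q, 4:q
edges: (0,1,k); (0,3,g); (0,4,h); (1,0,h); (3,0,h); (3,4,h)
branch 2 (rule r2):
nodes: 0:p, 1:p, 3:q
edges: (0,1,k); (0,3,g); (1,3,g)
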